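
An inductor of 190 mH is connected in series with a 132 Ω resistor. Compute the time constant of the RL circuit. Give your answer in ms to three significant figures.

τ = L/R = (0.19 H)/(132 Ω) = 1.439×10^-3 s.

τ ≈ 1.44 ms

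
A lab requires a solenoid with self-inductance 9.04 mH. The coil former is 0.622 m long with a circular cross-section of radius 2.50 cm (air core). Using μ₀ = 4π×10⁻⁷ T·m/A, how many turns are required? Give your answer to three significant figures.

N ≈ 1510 turns

A = πr² = π(2.500×10^-2 m)² = 1.963×10^-3 m².
From L = μ₀N²A/ℓ, N = √(Lℓ / (μ₀A)).
N = √[(9.040×10^-3)(0.622) / ((4π×10⁻⁷)×1.963×10^-3)] = √(2.279×10^6) ≈ 1509.6.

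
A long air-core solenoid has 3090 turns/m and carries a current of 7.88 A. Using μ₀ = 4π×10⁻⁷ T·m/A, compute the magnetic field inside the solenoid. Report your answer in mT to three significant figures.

B ≈ 30.6 mT

Inside a long solenoid, B = μ₀nI.
B = (4π×10⁻⁷)(3.090×10^3 m⁻¹)(7.88 A) = 3.060×10^-2 T.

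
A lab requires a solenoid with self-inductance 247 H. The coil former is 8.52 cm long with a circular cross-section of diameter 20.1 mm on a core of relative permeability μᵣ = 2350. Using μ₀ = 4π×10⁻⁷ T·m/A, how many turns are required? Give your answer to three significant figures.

N ≈ 4740 turns

A = π(d/2)² = π(1.005×10^-2 m)² = 3.173×10^-4 m².
From L = μ₀μᵣN²A/ℓ, N = √(Lℓ / (μ₀μᵣA)).
N = √[(247)(8.520×10^-2) / ((4π×10⁻⁷)(2350)×3.173×10^-4)] = √(2.246×10^7) ≈ 4739.0.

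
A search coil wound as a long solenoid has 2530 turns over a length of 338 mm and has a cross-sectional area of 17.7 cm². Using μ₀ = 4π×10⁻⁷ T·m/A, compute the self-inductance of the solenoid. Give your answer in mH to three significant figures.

L ≈ 42.1 mH

A = 17.7 cm² = 1.770×10^-3 m².
For a long solenoid, L = μ₀N²A/ℓ.
L = (4π×10⁻⁷)(2530)²(1.770×10^-3)/(0.338 m) = 4.212×10^-2 H.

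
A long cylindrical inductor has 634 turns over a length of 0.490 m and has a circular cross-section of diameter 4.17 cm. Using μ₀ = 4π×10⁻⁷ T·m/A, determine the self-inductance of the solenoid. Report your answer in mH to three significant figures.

L ≈ 1.41 mH

A = π(d/2)² = π(2.085×10^-2 m)² = 1.366×10^-3 m².
For a long solenoid, L = μ₀N²A/ℓ.
L = (4π×10⁻⁷)(634)²(1.366×10^-3)/(0.49 m) = 1.408×10^-3 H.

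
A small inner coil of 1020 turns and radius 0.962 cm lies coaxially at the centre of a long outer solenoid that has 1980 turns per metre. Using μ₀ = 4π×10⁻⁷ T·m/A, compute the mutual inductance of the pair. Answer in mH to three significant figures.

M ≈ 0.738 mH

The outer solenoid produces a uniform field B₁ = μ₀n₁I₁ across the inner coil,
so the flux linkage is N₂Φ = N₂B₁A₂ = μ₀n₁N₂A₂·I₁, giving M = μ₀n₁N₂A₂.
A₂ = πr² = π(9.620×10^-3 m)² = 2.907×10^-4 m².
M = (4π×10⁻⁷)(1980)(1020)(2.907×10^-4) = 7.379×10^-4 H.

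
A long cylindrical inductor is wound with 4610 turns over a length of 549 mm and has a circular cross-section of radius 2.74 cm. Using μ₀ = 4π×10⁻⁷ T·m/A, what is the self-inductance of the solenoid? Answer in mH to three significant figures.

L ≈ 115 mH

A = πr² = π(2.740×10^-2 m)² = 2.359×10^-3 m².
For a long solenoid, L = μ₀N²A/ℓ.
L = (4π×10⁻⁷)(4610)²(2.359×10^-3)/(0.549 m) = 0.1147 H.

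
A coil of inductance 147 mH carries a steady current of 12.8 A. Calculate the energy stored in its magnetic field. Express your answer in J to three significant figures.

U ≈ 12.0 J

Stored magnetic energy: U = ½LI².
U = ½(0.147 H)(12.8 A)² = 12.04 J.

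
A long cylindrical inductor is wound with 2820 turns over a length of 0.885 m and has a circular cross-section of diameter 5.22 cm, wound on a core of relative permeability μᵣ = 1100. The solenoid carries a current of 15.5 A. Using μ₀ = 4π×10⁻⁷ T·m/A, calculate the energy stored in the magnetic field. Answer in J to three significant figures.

U ≈ 3190 J

A = π(d/2)² = π(2.610×10^-2 m)² = 2.140×10^-3 m².
L = μ₀μᵣN²A/ℓ = (4π×10⁻⁷)(1100)(2820)²(2.140×10^-3)/(0.885) = 26.58 H.
U = ½LI² = ½(26.58)(15.5)² = 3.193×10^3 J.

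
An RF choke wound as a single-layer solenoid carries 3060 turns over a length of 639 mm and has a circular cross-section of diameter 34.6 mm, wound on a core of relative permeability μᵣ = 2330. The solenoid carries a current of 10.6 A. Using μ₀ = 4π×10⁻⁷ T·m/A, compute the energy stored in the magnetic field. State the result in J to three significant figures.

A = π(d/2)² = π(1.730×10^-2 m)² = 9.402×10^-4 m².
L = μ₀μᵣN²A/ℓ = (4π×10⁻⁷)(2330)(3060)²(9.402×10^-4)/(0.639) = 40.34 H.
U = ½LI² = ½(40.34)(10.6)² = 2.266×10^3 J.

U ≈ 2270 J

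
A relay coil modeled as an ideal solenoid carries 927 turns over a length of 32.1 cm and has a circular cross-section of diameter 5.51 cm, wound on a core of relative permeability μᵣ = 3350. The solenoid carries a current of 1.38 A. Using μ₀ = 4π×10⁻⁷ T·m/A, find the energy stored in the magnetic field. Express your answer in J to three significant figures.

U ≈ 25.6 J

A = π(d/2)² = π(2.755×10^-2 m)² = 2.384×10^-3 m².
L = μ₀μᵣN²A/ℓ = (4π×10⁻⁷)(3350)(927)²(2.384×10^-3)/(0.321) = 26.87 H.
U = ½LI² = ½(26.87)(1.38)² = 25.59 J.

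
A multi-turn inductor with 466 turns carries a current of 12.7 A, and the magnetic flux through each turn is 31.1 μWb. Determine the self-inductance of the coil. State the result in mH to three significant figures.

Self-inductance is defined by L = NΦ_B/I (flux linkage over current).
L = (466)(3.110×10^-5 Wb)/(12.7 A) = 1.141×10^-3 H.

L ≈ 1.14 mH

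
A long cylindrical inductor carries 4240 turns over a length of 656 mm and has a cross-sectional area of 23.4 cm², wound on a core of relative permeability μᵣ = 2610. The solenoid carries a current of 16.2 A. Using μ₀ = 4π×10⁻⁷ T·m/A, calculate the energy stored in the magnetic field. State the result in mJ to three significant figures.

A = 23.4 cm² = 2.340×10^-3 m².
L = μ₀μᵣN²A/ℓ = (4π×10⁻⁷)(2610)(4240)²(2.340×10^-3)/(0.656) = 210.3 H.
U = ½LI² = ½(210.3)(16.2)² = 2.760×10^4 J.

U ≈ 27600000 mJ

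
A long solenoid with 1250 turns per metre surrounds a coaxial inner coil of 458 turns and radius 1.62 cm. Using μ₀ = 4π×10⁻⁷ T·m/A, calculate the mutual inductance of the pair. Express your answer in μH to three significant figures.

The outer solenoid produces a uniform field B₁ = μ₀n₁I₁ across the inner coil,
so the flux linkage is N₂Φ = N₂B₁A₂ = μ₀n₁N₂A₂·I₁, giving M = μ₀n₁N₂A₂.
A₂ = πr² = π(1.620×10^-2 m)² = 8.2448×10^-4 m².
M = (4π×10⁻⁷)(1250)(458)(8.2448×10^-4) = 5.932×10^-4 H.

M ≈ 593 μH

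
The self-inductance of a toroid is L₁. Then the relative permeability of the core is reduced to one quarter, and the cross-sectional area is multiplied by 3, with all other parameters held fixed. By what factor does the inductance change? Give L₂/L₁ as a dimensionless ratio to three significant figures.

For a toroid, L ∝ μᵣN²A/R.
L₂/L₁ = (0.25) × (3) = 0.750.

L₂/L₁ = 0.750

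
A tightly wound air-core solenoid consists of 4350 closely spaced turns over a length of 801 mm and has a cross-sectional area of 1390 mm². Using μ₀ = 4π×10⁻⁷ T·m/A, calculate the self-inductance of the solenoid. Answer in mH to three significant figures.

A = 1390 mm² = 1.390×10^-3 m².
For a long solenoid, L = μ₀N²A/ℓ.
L = (4π×10⁻⁷)(4350)²(1.390×10^-3)/(0.801 m) = 4.126×10^-2 H.

L ≈ 41.3 mH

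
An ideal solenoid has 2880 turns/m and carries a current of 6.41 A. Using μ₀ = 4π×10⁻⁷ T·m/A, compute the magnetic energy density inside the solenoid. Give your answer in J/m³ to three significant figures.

B = μ₀nI = (4π×10⁻⁷)(2.880×10^3)(6.41) = 2.320×10^-2 T.
u = B²/(2μ₀) = (2.320×10^-2)²/(2×4π×10⁻⁷) = 214.1 J/m³.

u ≈ 214 J/m³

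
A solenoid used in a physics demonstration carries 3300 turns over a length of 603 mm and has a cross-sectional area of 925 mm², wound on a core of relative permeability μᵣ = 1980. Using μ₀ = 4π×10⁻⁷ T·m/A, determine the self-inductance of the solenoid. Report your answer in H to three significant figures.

A = 925 mm² = 9.250×10^-4 m².
For a long solenoid, L = μ₀μᵣN²A/ℓ.
L = (4π×10⁻⁷)(1980)(3300)²(9.250×10^-4)/(0.603 m) = 41.56 H.

L ≈ 41.6 H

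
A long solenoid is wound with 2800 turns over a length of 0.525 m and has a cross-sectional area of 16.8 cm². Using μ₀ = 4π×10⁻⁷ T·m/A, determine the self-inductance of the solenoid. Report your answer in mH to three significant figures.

L ≈ 31.5 mH

A = 16.8 cm² = 1.680×10^-3 m².
For a long solenoid, L = μ₀N²A/ℓ.
L = (4π×10⁻⁷)(2800)²(1.680×10^-3)/(0.525 m) = 3.153×10^-2 H.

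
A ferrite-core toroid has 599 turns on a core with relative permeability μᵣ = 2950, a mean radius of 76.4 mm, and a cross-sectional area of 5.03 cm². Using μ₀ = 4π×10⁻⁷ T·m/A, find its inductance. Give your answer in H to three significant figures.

L ≈ 1.39 H

For a thin toroid, L = μ₀μᵣN²A/(2πR).
L = (4π×10⁻⁷)(2950)(599)²(5.030×10^-4) / (2π×7.640×10^-2 m) = 1.394 H.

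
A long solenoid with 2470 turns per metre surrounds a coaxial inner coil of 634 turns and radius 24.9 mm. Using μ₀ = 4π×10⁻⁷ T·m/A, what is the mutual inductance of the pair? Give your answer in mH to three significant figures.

The outer solenoid produces a uniform field B₁ = μ₀n₁I₁ across the inner coil,
so the flux linkage is N₂Φ = N₂B₁A₂ = μ₀n₁N₂A₂·I₁, giving M = μ₀n₁N₂A₂.
A₂ = πr² = π(2.490×10^-2 m)² = 1.948×10^-3 m².
M = (4π×10⁻⁷)(2470)(634)(1.948×10^-3) = 3.833×10^-3 H.

M ≈ 3.83 mH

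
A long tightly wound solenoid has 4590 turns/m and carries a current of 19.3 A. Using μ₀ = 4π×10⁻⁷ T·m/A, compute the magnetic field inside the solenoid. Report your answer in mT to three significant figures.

B ≈ 111 mT

Inside a long solenoid, B = μ₀nI.
B = (4π×10⁻⁷)(4.590×10^3 m⁻¹)(19.3 A) = 0.1113 T.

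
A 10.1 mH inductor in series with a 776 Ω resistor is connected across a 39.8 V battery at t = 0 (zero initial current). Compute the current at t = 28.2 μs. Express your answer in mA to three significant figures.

τ = L/R = 1.010×10^-2/776 = 1.302×10^-5 s; final current I_∞ = ε/R = 39.8/776 = 5.129×10^-2 A.
I(t) = I_∞(1 − e^(−t/τ)) with t/τ = 2.167.
I = (5.129×10^-2)(1 − e^(−2.167)) = 4.541×10^-2 A.

I ≈ 45.4 mA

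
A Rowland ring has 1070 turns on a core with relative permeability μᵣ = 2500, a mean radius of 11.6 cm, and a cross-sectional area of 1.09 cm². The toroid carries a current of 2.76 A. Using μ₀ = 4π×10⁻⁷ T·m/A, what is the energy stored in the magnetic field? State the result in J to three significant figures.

L = μ₀μᵣN²A/(2πR) = (4π×10⁻⁷)(2500)(1070)²(1.090×10^-4)/(2π×0.116) = 0.5379 H.
U = ½LI² = ½(0.5379)(2.76)² = 2.049 J.

U ≈ 2.05 J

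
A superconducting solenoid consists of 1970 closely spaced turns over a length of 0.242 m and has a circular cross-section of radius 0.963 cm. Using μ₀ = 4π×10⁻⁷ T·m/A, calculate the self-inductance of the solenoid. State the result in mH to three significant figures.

L ≈ 5.87 mH

A = πr² = π(9.630×10^-3 m)² = 2.913×10^-4 m².
For a long solenoid, L = μ₀N²A/ℓ.
L = (4π×10⁻⁷)(1970)²(2.913×10^-4)/(0.242 m) = 5.871×10^-3 H.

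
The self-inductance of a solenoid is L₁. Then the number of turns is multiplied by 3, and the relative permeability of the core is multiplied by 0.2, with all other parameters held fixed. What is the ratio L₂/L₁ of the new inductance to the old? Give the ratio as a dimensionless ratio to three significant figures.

L₂/L₁ = 1.80

For a solenoid, L ∝ μᵣN²A/ℓ.
L₂/L₁ = (3)^2 × (0.2) = 1.80.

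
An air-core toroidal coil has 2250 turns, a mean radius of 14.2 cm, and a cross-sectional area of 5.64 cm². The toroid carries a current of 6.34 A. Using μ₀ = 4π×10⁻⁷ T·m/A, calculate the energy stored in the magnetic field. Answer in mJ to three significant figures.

U ≈ 80.8 mJ

L = μ₀N²A/(2πR) = (4π×10⁻⁷)(2250)²(5.640×10^-4)/(2π×0.142) = 4.021×10^-3 H.
U = ½LI² = ½(4.021×10^-3)(6.34)² = 8.082×10^-2 J.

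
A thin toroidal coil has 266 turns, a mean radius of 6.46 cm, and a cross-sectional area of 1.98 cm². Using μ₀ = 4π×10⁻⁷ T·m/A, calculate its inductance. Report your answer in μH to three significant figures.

For a thin toroid, L = μ₀N²A/(2πR).
L = (4π×10⁻⁷)(266)²(1.980×10^-4) / (2π×6.460×10^-2 m) = 4.337×10^-5 H.

L ≈ 43.4 μH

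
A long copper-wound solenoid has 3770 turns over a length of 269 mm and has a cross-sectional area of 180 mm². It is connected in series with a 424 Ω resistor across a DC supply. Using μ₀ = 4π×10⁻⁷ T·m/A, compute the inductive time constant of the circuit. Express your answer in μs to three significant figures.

A = 180 mm² = 1.800×10^-4 m².
L = μ₀N²A/ℓ = (4π×10⁻⁷)(3770)²(1.800×10^-4)/(0.269) = 1.195×10^-2 H.
τ = L/R = (1.195×10^-2)/(424) = 2.819×10^-5 s.

τ ≈ 28.2 μs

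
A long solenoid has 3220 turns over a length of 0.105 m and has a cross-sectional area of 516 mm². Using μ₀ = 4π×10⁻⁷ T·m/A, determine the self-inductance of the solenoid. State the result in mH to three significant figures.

A = 516 mm² = 5.160×10^-4 m².
For a long solenoid, L = μ₀N²A/ℓ.
L = (4π×10⁻⁷)(3220)²(5.160×10^-4)/(0.105 m) = 6.403×10^-2 H.

L ≈ 64.0 mH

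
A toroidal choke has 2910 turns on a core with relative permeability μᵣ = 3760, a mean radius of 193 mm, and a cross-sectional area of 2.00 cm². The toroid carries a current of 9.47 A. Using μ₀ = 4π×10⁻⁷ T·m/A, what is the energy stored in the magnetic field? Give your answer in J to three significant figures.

L = μ₀μᵣN²A/(2πR) = (4π×10⁻⁷)(3760)(2910)²(2.000×10^-4)/(2π×0.193) = 6.599 H.
U = ½LI² = ½(6.599)(9.47)² = 295.9 J.

U ≈ 296 J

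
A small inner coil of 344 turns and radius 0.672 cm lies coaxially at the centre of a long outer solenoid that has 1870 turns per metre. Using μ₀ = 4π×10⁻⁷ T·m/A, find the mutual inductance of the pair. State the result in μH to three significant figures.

The outer solenoid produces a uniform field B₁ = μ₀n₁I₁ across the inner coil,
so the flux linkage is N₂Φ = N₂B₁A₂ = μ₀n₁N₂A₂·I₁, giving M = μ₀n₁N₂A₂.
A₂ = πr² = π(6.720×10^-3 m)² = 1.419×10^-4 m².
M = (4π×10⁻⁷)(1870)(344)(1.419×10^-4) = 1.147×10^-4 H.

M ≈ 115 μH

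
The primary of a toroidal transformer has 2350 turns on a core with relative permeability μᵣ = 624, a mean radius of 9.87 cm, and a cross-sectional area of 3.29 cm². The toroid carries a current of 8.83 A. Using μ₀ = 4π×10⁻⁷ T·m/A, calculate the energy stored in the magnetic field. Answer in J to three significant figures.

U ≈ 89.6 J

L = μ₀μᵣN²A/(2πR) = (4π×10⁻⁷)(624)(2350)²(3.290×10^-4)/(2π×9.870×10^-2) = 2.297 H.
U = ½LI² = ½(2.297)(8.83)² = 89.56 J.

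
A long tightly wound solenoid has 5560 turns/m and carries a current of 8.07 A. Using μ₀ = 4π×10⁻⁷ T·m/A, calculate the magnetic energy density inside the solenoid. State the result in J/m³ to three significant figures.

B = μ₀nI = (4π×10⁻⁷)(5.560×10^3)(8.07) = 5.638×10^-2 T.
u = B²/(2μ₀) = (5.638×10^-2)²/(2×4π×10⁻⁷) = 1.26496×10^3 J/m³.

u ≈ 1260 J/m³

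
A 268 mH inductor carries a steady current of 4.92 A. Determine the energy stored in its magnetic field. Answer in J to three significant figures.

Stored magnetic energy: U = ½LI².
U = ½(0.268 H)(4.92 A)² = 3.244 J.

U ≈ 3.24 J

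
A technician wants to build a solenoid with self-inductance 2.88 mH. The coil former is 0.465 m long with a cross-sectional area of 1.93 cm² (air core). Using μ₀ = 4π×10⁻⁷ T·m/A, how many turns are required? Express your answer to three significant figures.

A = 1.93 cm² = 1.930×10^-4 m².
From L = μ₀N²A/ℓ, N = √(Lℓ / (μ₀A)).
N = √[(2.880×10^-3)(0.465) / ((4π×10⁻⁷)×1.930×10^-4)] = √(5.522×10^6) ≈ 2349.8.

N ≈ 2350 turns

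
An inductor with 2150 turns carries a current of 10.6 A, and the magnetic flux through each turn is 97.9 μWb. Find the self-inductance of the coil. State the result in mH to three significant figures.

L ≈ 19.9 mH

Self-inductance is defined by L = NΦ_B/I (flux linkage over current).
L = (2150)(9.790×10^-5 Wb)/(10.6 A) = 1.986×10^-2 H.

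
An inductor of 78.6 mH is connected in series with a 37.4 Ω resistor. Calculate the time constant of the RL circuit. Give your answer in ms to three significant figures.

τ = L/R = (7.860×10^-2 H)/(37.4 Ω) = 2.102×10^-3 s.

τ ≈ 2.10 ms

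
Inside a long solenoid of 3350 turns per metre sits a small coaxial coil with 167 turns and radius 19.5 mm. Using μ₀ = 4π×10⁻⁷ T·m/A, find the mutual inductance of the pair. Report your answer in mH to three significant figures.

M ≈ 0.840 mH

The outer solenoid produces a uniform field B₁ = μ₀n₁I₁ across the inner coil,
so the flux linkage is N₂Φ = N₂B₁A₂ = μ₀n₁N₂A₂·I₁, giving M = μ₀n₁N₂A₂.
A₂ = πr² = π(1.950×10^-2 m)² = 1.1946×10^-3 m².
M = (4π×10⁻⁷)(3350)(167)(1.1946×10^-3) = 8.398×10^-4 H.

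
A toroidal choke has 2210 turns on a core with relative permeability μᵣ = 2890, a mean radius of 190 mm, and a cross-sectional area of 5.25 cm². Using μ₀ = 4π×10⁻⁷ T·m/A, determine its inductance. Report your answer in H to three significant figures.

For a thin toroid, L = μ₀μᵣN²A/(2πR).
L = (4π×10⁻⁷)(2890)(2210)²(5.250×10^-4) / (2π×0.19 m) = 7.8 H.

L ≈ 7.80 H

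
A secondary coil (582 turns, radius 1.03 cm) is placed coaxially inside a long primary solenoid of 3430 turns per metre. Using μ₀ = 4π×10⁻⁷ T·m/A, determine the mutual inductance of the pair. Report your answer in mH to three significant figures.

The outer solenoid produces a uniform field B₁ = μ₀n₁I₁ across the inner coil,
so the flux linkage is N₂Φ = N₂B₁A₂ = μ₀n₁N₂A₂·I₁, giving M = μ₀n₁N₂A₂.
A₂ = πr² = π(1.030×10^-2 m)² = 3.333×10^-4 m².
M = (4π×10⁻⁷)(3430)(582)(3.333×10^-4) = 8.361×10^-4 H.

M ≈ 0.836 mH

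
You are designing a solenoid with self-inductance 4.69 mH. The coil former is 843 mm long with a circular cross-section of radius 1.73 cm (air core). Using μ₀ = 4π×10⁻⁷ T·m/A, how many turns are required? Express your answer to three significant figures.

N ≈ 1830 turns

A = πr² = π(1.730×10^-2 m)² = 9.402×10^-4 m².
From L = μ₀N²A/ℓ, N = √(Lℓ / (μ₀A)).
N = √[(4.690×10^-3)(0.843) / ((4π×10⁻⁷)×9.402×10^-4)] = √(3.346×10^6) ≈ 1829.3.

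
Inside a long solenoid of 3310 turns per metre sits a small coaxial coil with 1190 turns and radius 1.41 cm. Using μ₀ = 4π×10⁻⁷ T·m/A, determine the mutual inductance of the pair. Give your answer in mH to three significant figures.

M ≈ 3.09 mH

The outer solenoid produces a uniform field B₁ = μ₀n₁I₁ across the inner coil,
so the flux linkage is N₂Φ = N₂B₁A₂ = μ₀n₁N₂A₂·I₁, giving M = μ₀n₁N₂A₂.
A₂ = πr² = π(1.410×10^-2 m)² = 6.246×10^-4 m².
M = (4π×10⁻⁷)(3310)(1190)(6.246×10^-4) = 3.092×10^-3 H.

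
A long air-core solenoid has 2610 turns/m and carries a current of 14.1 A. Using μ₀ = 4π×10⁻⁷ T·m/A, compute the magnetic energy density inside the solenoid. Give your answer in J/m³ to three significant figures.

u ≈ 851 J/m³

B = μ₀nI = (4π×10⁻⁷)(2.610×10^3)(14.1) = 4.6246×10^-2 T.
u = B²/(2μ₀) = (4.6246×10^-2)²/(2×4π×10⁻⁷) = 850.9 J/m³.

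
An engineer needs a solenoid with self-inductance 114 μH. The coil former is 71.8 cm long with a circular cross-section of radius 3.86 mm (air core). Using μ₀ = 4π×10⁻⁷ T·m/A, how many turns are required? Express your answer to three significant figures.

A = πr² = π(3.860×10^-3 m)² = 4.681×10^-5 m².
From L = μ₀N²A/ℓ, N = √(Lℓ / (μ₀A)).
N = √[(1.140×10^-4)(0.718) / ((4π×10⁻⁷)×4.681×10^-5)] = √(1.392×10^6) ≈ 1179.6.

N ≈ 1180 turns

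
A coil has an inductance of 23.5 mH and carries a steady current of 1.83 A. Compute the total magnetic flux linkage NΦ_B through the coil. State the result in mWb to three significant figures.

NΦ_B ≈ 43.0 mWb

From L = NΦ_B/I, the flux linkage is NΦ_B = LI.
NΦ_B = (2.350×10^-2 H)(1.83 A) = 4.301×10^-2 Wb.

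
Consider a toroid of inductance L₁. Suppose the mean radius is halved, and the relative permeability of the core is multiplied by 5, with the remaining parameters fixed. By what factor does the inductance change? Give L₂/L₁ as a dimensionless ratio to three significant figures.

L₂/L₁ = 10.0

For a toroid, L ∝ μᵣN²A/R.
L₂/L₁ = (0.5)^-1 × (5) = 10.0.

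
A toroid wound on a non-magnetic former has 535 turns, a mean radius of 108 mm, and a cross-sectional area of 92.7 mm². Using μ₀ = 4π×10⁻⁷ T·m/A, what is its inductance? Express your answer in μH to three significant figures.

For a thin toroid, L = μ₀N²A/(2πR).
L = (4π×10⁻⁷)(535)²(9.270×10^-5) / (2π×0.108 m) = 4.914×10^-5 H.

L ≈ 49.1 μH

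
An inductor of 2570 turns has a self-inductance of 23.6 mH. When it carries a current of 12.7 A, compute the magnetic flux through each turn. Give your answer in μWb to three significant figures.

From L = NΦ_B/I, the flux per turn is Φ_B = LI/N.
Φ_B = (2.360×10^-2 H)(12.7 A)/2570 = 1.166×10^-4 Wb.

Φ_B ≈ 117 μWb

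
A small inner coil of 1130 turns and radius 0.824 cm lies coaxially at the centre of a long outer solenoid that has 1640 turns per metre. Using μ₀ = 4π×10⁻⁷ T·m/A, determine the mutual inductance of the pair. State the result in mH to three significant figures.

M ≈ 0.497 mH

The outer solenoid produces a uniform field B₁ = μ₀n₁I₁ across the inner coil,
so the flux linkage is N₂Φ = N₂B₁A₂ = μ₀n₁N₂A₂·I₁, giving M = μ₀n₁N₂A₂.
A₂ = πr² = π(8.240×10^-3 m)² = 2.133×10^-4 m².
M = (4π×10⁻⁷)(1640)(1130)(2.133×10^-4) = 4.967×10^-4 H.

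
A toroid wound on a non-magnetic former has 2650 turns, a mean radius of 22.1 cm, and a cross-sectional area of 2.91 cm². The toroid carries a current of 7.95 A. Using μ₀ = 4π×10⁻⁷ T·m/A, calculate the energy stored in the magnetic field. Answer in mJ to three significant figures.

L = μ₀N²A/(2πR) = (4π×10⁻⁷)(2650)²(2.910×10^-4)/(2π×0.221) = 1.849×10^-3 H.
U = ½LI² = ½(1.849×10^-3)(7.95)² = 5.844×10^-2 J.

U ≈ 58.4 mJ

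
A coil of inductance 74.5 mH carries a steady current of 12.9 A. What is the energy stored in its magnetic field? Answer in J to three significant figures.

Stored magnetic energy: U = ½LI².
U = ½(7.450×10^-2 H)(12.9 A)² = 6.199 J.

U ≈ 6.20 J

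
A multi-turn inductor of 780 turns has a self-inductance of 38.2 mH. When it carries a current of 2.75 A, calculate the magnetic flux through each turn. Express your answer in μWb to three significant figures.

Φ_B ≈ 135 μWb

From L = NΦ_B/I, the flux per turn is Φ_B = LI/N.
Φ_B = (3.820×10^-2 H)(2.75 A)/780 = 1.347×10^-4 Wb.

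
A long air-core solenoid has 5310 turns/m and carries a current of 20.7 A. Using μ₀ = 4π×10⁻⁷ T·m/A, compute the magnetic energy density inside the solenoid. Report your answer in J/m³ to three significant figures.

B = μ₀nI = (4π×10⁻⁷)(5.310×10^3)(20.7) = 0.1381 T.
u = B²/(2μ₀) = (0.1381)²/(2×4π×10⁻⁷) = 7.591×10^3 J/m³.

u ≈ 7590 J/m³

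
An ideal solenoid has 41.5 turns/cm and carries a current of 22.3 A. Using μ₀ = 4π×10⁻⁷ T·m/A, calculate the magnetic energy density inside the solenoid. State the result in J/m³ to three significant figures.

u ≈ 5380 J/m³

B = μ₀nI = (4π×10⁻⁷)(4.150×10^3)(22.3) = 0.1163 T.
u = B²/(2μ₀) = (0.1163)²/(2×4π×10⁻⁷) = 5.381×10^3 J/m³.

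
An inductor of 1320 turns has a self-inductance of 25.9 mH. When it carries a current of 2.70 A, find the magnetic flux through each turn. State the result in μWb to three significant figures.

Φ_B ≈ 53.0 μWb

From L = NΦ_B/I, the flux per turn is Φ_B = LI/N.
Φ_B = (2.590×10^-2 H)(2.70 A)/1320 = 5.298×10^-5 Wb.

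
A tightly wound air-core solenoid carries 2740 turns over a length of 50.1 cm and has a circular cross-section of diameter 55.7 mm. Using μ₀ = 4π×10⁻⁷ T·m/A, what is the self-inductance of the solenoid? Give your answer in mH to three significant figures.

L ≈ 45.9 mH

A = π(d/2)² = π(2.785×10^-2 m)² = 2.437×10^-3 m².
For a long solenoid, L = μ₀N²A/ℓ.
L = (4π×10⁻⁷)(2740)²(2.437×10^-3)/(0.501 m) = 4.589×10^-2 H.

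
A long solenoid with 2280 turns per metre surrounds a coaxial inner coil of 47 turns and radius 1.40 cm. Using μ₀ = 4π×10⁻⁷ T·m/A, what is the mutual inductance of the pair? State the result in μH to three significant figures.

M ≈ 82.9 μH

The outer solenoid produces a uniform field B₁ = μ₀n₁I₁ across the inner coil,
so the flux linkage is N₂Φ = N₂B₁A₂ = μ₀n₁N₂A₂·I₁, giving M = μ₀n₁N₂A₂.
A₂ = πr² = π(1.400×10^-2 m)² = 6.158×10^-4 m².
M = (4π×10⁻⁷)(2280)(47)(6.158×10^-4) = 8.292×10^-5 H.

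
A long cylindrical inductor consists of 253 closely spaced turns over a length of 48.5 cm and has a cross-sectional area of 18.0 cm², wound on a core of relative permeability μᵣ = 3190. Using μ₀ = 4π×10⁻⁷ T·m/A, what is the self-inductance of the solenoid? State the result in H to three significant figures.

L ≈ 0.952 H

A = 18.0 cm² = 1.800×10^-3 m².
For a long solenoid, L = μ₀μᵣN²A/ℓ.
L = (4π×10⁻⁷)(3190)(253)²(1.800×10^-3)/(0.485 m) = 0.9523 H.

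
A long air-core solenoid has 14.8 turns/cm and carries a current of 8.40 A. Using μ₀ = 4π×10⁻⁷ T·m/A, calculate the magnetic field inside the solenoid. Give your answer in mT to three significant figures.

Inside a long solenoid, B = μ₀nI.
B = (4π×10⁻⁷)(1.480×10^3 m⁻¹)(8.40 A) = 1.562×10^-2 T.

B ≈ 15.6 mT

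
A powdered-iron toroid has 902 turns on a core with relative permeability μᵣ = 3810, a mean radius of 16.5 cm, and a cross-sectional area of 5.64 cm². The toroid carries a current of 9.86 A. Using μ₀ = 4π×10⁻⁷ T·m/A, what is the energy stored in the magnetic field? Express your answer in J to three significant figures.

U ≈ 103 J

L = μ₀μᵣN²A/(2πR) = (4π×10⁻⁷)(3810)(902)²(5.640×10^-4)/(2π×0.165) = 2.119 H.
U = ½LI² = ½(2.119)(9.86)² = 103 J.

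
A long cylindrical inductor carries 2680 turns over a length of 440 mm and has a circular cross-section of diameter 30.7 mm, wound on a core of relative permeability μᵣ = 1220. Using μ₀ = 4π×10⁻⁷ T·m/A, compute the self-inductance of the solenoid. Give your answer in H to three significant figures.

A = π(d/2)² = π(1.535×10^-2 m)² = 7.402×10^-4 m².
For a long solenoid, L = μ₀μᵣN²A/ℓ.
L = (4π×10⁻⁷)(1220)(2680)²(7.402×10^-4)/(0.44 m) = 18.52 H.

L ≈ 18.5 H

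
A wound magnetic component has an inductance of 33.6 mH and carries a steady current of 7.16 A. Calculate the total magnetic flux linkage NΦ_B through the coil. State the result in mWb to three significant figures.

From L = NΦ_B/I, the flux linkage is NΦ_B = LI.
NΦ_B = (3.360×10^-2 H)(7.16 A) = 0.2406 Wb.

NΦ_B ≈ 241 mWb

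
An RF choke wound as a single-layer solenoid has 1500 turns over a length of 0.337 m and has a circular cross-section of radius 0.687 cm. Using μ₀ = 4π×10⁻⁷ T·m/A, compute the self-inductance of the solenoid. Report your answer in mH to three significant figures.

L ≈ 1.24 mH

A = πr² = π(6.870×10^-3 m)² = 1.483×10^-4 m².
For a long solenoid, L = μ₀N²A/ℓ.
L = (4π×10⁻⁷)(1500)²(1.483×10^-4)/(0.337 m) = 1.244×10^-3 H.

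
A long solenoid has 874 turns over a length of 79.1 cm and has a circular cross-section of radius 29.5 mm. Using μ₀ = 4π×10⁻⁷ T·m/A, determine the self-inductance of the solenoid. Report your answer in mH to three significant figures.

L ≈ 3.32 mH

A = πr² = π(2.950×10^-2 m)² = 2.734×10^-3 m².
For a long solenoid, L = μ₀N²A/ℓ.
L = (4π×10⁻⁷)(874)²(2.734×10^-3)/(0.791 m) = 3.318×10^-3 H.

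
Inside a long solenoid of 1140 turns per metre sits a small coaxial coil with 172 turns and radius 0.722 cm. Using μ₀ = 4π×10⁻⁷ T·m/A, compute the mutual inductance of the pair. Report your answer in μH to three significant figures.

The outer solenoid produces a uniform field B₁ = μ₀n₁I₁ across the inner coil,
so the flux linkage is N₂Φ = N₂B₁A₂ = μ₀n₁N₂A₂·I₁, giving M = μ₀n₁N₂A₂.
A₂ = πr² = π(7.220×10^-3 m)² = 1.638×10^-4 m².
M = (4π×10⁻⁷)(1140)(172)(1.638×10^-4) = 4.035×10^-5 H.

M ≈ 40.4 μH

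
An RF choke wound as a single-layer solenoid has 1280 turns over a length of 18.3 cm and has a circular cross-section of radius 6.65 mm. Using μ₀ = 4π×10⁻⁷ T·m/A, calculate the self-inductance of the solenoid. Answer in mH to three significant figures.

A = πr² = π(6.650×10^-3 m)² = 1.389×10^-4 m².
For a long solenoid, L = μ₀N²A/ℓ.
L = (4π×10⁻⁷)(1280)²(1.389×10^-4)/(0.183 m) = 1.563×10^-3 H.

L ≈ 1.56 mH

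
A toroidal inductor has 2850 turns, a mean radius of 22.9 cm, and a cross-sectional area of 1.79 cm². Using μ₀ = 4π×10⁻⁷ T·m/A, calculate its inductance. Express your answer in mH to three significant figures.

L ≈ 1.27 mH

For a thin toroid, L = μ₀N²A/(2πR).
L = (4π×10⁻⁷)(2850)²(1.790×10^-4) / (2π×0.229 m) = 1.270×10^-3 H.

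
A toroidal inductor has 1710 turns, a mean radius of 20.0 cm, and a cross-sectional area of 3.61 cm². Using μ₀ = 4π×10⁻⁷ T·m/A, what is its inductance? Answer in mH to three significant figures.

For a thin toroid, L = μ₀N²A/(2πR).
L = (4π×10⁻⁷)(1710)²(3.610×10^-4) / (2π×0.2 m) = 1.056×10^-3 H.

L ≈ 1.06 mH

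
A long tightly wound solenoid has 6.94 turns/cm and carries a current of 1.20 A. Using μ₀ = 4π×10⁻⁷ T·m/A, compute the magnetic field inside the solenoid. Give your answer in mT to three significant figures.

B ≈ 1.05 mT

Inside a long solenoid, B = μ₀nI.
B = (4π×10⁻⁷)(694 m⁻¹)(1.20 A) = 1.047×10^-3 T.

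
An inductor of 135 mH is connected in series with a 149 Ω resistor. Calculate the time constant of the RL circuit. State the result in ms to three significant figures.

τ = L/R = (0.135 H)/(149 Ω) = 9.060×10^-4 s.

τ ≈ 0.906 ms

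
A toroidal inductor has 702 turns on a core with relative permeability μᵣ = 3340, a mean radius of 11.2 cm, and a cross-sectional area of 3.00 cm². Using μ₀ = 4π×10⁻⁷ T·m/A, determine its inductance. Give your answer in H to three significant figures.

L ≈ 0.882 H

For a thin toroid, L = μ₀μᵣN²A/(2πR).
L = (4π×10⁻⁷)(3340)(702)²(3.000×10^-4) / (2π×0.112 m) = 0.8818 H.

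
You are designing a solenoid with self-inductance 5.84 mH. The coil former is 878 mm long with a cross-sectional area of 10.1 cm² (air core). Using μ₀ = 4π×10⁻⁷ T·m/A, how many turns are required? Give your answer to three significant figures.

N ≈ 2010 turns

A = 10.1 cm² = 1.010×10^-3 m².
From L = μ₀N²A/ℓ, N = √(Lℓ / (μ₀A)).
N = √[(5.840×10^-3)(0.878) / ((4π×10⁻⁷)×1.010×10^-3)] = √(4.040×10^6) ≈ 2010.0.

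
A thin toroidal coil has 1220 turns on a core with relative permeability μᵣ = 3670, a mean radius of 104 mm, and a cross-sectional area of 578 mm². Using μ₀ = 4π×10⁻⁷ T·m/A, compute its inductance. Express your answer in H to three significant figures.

For a thin toroid, L = μ₀μᵣN²A/(2πR).
L = (4π×10⁻⁷)(3670)(1220)²(5.780×10^-4) / (2π×0.104 m) = 6.072 H.

L ≈ 6.07 H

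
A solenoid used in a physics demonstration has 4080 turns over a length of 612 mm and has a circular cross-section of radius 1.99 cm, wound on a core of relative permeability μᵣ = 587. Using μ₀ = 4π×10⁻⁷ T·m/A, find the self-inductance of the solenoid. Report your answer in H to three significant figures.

A = πr² = π(1.990×10^-2 m)² = 1.244×10^-3 m².
For a long solenoid, L = μ₀μᵣN²A/ℓ.
L = (4π×10⁻⁷)(587)(4080)²(1.244×10^-3)/(0.612 m) = 24.96 H.

L ≈ 25.0 H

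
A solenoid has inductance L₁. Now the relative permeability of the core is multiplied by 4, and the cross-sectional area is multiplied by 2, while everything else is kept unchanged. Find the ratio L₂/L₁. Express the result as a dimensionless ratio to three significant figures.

L₂/L₁ = 8.00

For a solenoid, L ∝ μᵣN²A/ℓ.
L₂/L₁ = (4) × (2) = 8.00.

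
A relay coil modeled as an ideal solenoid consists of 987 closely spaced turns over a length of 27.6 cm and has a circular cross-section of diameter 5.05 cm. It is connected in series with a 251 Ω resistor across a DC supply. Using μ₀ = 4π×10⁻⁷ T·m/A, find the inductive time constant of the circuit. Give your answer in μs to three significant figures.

τ ≈ 35.4 μs

A = π(d/2)² = π(2.525×10^-2 m)² = 2.003×10^-3 m².
L = μ₀N²A/ℓ = (4π×10⁻⁷)(987)²(2.003×10^-3)/(0.276) = 8.884×10^-3 H.
τ = L/R = (8.884×10^-3)/(251) = 3.539×10^-5 s.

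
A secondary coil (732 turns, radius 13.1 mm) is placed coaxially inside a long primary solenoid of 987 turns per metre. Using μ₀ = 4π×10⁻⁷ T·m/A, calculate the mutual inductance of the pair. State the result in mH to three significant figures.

The outer solenoid produces a uniform field B₁ = μ₀n₁I₁ across the inner coil,
so the flux linkage is N₂Φ = N₂B₁A₂ = μ₀n₁N₂A₂·I₁, giving M = μ₀n₁N₂A₂.
A₂ = πr² = π(1.310×10^-2 m)² = 5.391×10^-4 m².
M = (4π×10⁻⁷)(987)(732)(5.391×10^-4) = 4.8948×10^-4 H.

M ≈ 0.489 mH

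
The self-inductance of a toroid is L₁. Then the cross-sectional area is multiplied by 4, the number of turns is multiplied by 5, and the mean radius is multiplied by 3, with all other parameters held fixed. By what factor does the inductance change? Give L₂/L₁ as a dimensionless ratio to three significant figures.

L₂/L₁ = 33.3

For a toroid, L ∝ μᵣN²A/R.
L₂/L₁ = (4) × (5)^2 × (3)^-1 = 33.3.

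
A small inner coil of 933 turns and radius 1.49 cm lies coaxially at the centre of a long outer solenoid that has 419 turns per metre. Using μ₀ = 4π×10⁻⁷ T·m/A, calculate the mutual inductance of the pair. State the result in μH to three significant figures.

The outer solenoid produces a uniform field B₁ = μ₀n₁I₁ across the inner coil,
so the flux linkage is N₂Φ = N₂B₁A₂ = μ₀n₁N₂A₂·I₁, giving M = μ₀n₁N₂A₂.
A₂ = πr² = π(1.490×10^-2 m)² = 6.9746×10^-4 m².
M = (4π×10⁻⁷)(419)(933)(6.9746×10^-4) = 3.426×10^-4 H.

M ≈ 343 μH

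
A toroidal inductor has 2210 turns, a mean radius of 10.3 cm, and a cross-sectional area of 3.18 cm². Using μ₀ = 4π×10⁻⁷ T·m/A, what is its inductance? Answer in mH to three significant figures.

L ≈ 3.02 mH

For a thin toroid, L = μ₀N²A/(2πR).
L = (4π×10⁻⁷)(2210)²(3.180×10^-4) / (2π×0.103 m) = 3.016×10^-3 H.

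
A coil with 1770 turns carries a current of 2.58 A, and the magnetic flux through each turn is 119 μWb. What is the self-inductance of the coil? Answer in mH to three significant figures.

L ≈ 81.6 mH

Self-inductance is defined by L = NΦ_B/I (flux linkage over current).
L = (1770)(1.190×10^-4 Wb)/(2.58 A) = 8.164×10^-2 H.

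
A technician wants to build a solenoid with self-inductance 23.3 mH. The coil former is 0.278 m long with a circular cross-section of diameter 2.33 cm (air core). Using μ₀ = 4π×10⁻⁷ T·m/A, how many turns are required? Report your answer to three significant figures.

A = π(d/2)² = π(1.165×10^-2 m)² = 4.264×10^-4 m².
From L = μ₀N²A/ℓ, N = √(Lℓ / (μ₀A)).
N = √[(2.330×10^-2)(0.278) / ((4π×10⁻⁷)×4.264×10^-4)] = √(1.209×10^7) ≈ 3476.9.

N ≈ 3480 turns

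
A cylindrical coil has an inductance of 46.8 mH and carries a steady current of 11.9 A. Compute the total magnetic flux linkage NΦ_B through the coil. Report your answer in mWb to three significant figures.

NΦ_B ≈ 557 mWb

From L = NΦ_B/I, the flux linkage is NΦ_B = LI.
NΦ_B = (4.680×10^-2 H)(11.9 A) = 0.5569 Wb.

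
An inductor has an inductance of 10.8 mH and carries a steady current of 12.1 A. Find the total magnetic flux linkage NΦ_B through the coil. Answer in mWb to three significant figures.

From L = NΦ_B/I, the flux linkage is NΦ_B = LI.
NΦ_B = (1.080×10^-2 H)(12.1 A) = 0.1307 Wb.

NΦ_B ≈ 131 mWb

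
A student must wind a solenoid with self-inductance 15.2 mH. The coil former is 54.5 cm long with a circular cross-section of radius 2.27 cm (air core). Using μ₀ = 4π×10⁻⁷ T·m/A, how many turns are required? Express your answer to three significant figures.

N ≈ 2020 turns

A = πr² = π(2.270×10^-2 m)² = 1.619×10^-3 m².
From L = μ₀N²A/ℓ, N = √(Lℓ / (μ₀A)).
N = √[(1.520×10^-2)(0.545) / ((4π×10⁻⁷)×1.619×10^-3)] = √(4.072×10^6) ≈ 2018.0.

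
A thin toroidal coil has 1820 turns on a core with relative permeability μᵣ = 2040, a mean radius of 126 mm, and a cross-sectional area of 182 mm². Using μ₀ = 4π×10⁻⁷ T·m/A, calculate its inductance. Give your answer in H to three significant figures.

For a thin toroid, L = μ₀μᵣN²A/(2πR).
L = (4π×10⁻⁷)(2040)(1820)²(1.820×10^-4) / (2π×0.126 m) = 1.952 H.

L ≈ 1.95 H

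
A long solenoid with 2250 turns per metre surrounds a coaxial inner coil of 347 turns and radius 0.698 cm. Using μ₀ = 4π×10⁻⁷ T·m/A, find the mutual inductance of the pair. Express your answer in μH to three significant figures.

The outer solenoid produces a uniform field B₁ = μ₀n₁I₁ across the inner coil,
so the flux linkage is N₂Φ = N₂B₁A₂ = μ₀n₁N₂A₂·I₁, giving M = μ₀n₁N₂A₂.
A₂ = πr² = π(6.980×10^-3 m)² = 1.531×10^-4 m².
M = (4π×10⁻⁷)(2250)(347)(1.531×10^-4) = 1.502×10^-4 H.

M ≈ 150 μH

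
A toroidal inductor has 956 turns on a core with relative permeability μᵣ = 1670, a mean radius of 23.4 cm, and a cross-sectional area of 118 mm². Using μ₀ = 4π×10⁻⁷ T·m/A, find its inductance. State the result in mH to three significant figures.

For a thin toroid, L = μ₀μᵣN²A/(2πR).
L = (4π×10⁻⁷)(1670)(956)²(1.180×10^-4) / (2π×0.234 m) = 0.1539 H.

L ≈ 154 mH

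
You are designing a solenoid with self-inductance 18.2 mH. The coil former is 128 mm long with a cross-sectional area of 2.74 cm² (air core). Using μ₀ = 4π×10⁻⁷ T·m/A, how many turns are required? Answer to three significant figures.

A = 2.74 cm² = 2.740×10^-4 m².
From L = μ₀N²A/ℓ, N = √(Lℓ / (μ₀A)).
N = √[(1.820×10^-2)(0.128) / ((4π×10⁻⁷)×2.740×10^-4)] = √(6.766×10^6) ≈ 2601.1.

N ≈ 2600 turns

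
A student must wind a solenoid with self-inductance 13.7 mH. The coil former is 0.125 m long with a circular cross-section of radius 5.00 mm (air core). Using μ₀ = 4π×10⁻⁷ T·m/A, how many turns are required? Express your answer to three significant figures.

A = πr² = π(5.000×10^-3 m)² = 7.854×10^-5 m².
From L = μ₀N²A/ℓ, N = √(Lℓ / (μ₀A)).
N = √[(1.370×10^-2)(0.125) / ((4π×10⁻⁷)×7.854×10^-5)] = √(1.735×10^7) ≈ 4165.5.

N ≈ 4170 turns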